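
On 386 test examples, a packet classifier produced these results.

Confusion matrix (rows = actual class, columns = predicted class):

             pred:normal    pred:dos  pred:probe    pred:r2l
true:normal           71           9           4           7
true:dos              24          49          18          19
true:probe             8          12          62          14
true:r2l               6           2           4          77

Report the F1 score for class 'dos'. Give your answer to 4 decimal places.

0.5385

One-vs-rest for 'dos': TP = diagonal; FP = other classes predicted 'dos'; FN = 'dos' predicted as other.
F1 score = 2·TP/(2·TP+FP+FN).
dos: TP=49, FP=9+12+2=23, FN=24+18+19=61 → 98/182 = 0.53846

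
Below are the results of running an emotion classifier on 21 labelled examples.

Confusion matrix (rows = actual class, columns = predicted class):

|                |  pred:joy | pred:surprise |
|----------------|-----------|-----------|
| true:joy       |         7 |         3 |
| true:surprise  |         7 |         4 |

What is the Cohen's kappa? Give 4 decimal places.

0.0625

Observed agreement pₒ = trace/N = 11/21 = 0.52381
Expected agreement pₑ = Σ (rowᵢ·colᵢ)/N² = (10·14 + 11·7)/21² = 0.49206
κ = (pₒ − pₑ)/(1 − pₑ) = (0.52381 − 0.49206)/(1 − 0.49206) = 0.0625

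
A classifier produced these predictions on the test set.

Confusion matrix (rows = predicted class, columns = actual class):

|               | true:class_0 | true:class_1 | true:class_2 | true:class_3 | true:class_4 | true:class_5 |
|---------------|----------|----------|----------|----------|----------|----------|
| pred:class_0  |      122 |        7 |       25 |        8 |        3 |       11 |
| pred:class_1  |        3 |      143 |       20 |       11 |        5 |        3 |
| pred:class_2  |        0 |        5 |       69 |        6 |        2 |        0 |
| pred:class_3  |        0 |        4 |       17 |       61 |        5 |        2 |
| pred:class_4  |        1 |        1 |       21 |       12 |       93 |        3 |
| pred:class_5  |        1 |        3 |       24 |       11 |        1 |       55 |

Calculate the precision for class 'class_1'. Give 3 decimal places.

precision = TP/(TP+FP).
class_1: TP=143, FP=3+20+11+5+3=42 → 143/185 = 0.7730

0.773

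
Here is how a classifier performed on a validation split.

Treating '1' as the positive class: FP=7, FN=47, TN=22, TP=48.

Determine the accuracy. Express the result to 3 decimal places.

0.565

Accuracy = (TP+TN)/N = (48+22)/124 = 0.565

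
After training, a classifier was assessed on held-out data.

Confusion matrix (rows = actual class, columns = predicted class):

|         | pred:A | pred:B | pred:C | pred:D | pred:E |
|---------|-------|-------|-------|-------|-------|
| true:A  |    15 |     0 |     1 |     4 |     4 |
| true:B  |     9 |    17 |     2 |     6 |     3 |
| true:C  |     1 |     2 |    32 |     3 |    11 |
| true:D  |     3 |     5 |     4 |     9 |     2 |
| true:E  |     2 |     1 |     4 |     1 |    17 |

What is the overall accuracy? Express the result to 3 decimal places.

0.570

Accuracy = trace / total = (15+17+32+9+17=90) / 158 = 90/158 = 0.570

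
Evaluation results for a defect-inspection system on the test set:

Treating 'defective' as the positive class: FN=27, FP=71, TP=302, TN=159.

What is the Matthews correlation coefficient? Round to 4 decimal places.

MCC = (TP·TN − FP·FN) / √((TP+FP)(TP+FN)(TN+FP)(TN+FN))
Numerator = 302·159 − 71·27 = 46101
Denominator = √(373·329·230·186) = √5249833260 = 72455.7331
MCC = 46101 / 72455.7331 = 0.6363

0.6363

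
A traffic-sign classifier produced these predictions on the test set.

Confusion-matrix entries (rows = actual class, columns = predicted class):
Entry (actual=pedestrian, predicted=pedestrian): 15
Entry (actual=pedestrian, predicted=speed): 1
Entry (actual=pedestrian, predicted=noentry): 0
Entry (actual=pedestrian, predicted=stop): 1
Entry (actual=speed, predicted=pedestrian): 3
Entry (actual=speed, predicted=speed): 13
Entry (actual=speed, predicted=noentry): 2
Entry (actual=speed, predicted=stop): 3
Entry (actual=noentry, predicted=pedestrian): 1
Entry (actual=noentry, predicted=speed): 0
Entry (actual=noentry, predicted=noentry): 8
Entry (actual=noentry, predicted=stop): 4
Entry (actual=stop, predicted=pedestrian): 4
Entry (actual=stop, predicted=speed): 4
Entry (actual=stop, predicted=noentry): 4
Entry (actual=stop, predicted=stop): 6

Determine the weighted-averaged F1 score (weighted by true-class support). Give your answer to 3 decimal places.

Per-class F1 score (2·TP/(2·TP+FP+FN)):
  pedestrian: TP=15, FP=3+1+4=8, FN=1+0+1=2 → 30/40 = 0.7500
  speed: TP=13, FP=1+0+4=5, FN=3+2+3=8 → 26/39 = 0.6667
  noentry: TP=8, FP=0+2+4=6, FN=1+0+4=5 → 16/27 = 0.5926
  stop: TP=6, FP=1+3+4=8, FN=4+4+4=12 → 12/32 = 0.3750
Weighted-F1 score = Σ (supportᵢ/N)·F1 scoreᵢ with N=69: (17/69)·0.7500 + (21/69)·0.6667 + (13/69)·0.5926 + (18/69)·0.3750 = 0.597

0.597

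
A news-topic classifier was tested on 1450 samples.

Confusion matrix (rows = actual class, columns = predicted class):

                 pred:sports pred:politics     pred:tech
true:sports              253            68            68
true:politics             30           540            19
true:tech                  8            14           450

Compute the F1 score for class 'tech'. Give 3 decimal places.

F1 score = 2·TP/(2·TP+FP+FN).
tech: TP=450, FP=68+19=87, FN=8+14=22 → 900/1009 = 0.8920

0.892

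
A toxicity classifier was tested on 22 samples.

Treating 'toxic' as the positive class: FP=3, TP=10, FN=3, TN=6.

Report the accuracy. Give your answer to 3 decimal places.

0.727

Accuracy = (TP+TN)/N = (10+6)/22 = 0.727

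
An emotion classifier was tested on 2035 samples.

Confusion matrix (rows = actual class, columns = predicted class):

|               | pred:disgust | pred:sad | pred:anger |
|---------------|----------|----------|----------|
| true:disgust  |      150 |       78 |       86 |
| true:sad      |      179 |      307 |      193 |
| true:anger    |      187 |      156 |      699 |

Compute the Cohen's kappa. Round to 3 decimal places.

Observed agreement pₒ = trace/N = 1156/2035 = 0.5681
Expected agreement pₑ = Σ (rowᵢ·colᵢ)/N² = (314·516 + 679·541 + 1042·978)/2035² = 0.3739
κ = (pₒ − pₑ)/(1 − pₑ) = (0.5681 − 0.3739)/(1 − 0.3739) = 0.310

0.310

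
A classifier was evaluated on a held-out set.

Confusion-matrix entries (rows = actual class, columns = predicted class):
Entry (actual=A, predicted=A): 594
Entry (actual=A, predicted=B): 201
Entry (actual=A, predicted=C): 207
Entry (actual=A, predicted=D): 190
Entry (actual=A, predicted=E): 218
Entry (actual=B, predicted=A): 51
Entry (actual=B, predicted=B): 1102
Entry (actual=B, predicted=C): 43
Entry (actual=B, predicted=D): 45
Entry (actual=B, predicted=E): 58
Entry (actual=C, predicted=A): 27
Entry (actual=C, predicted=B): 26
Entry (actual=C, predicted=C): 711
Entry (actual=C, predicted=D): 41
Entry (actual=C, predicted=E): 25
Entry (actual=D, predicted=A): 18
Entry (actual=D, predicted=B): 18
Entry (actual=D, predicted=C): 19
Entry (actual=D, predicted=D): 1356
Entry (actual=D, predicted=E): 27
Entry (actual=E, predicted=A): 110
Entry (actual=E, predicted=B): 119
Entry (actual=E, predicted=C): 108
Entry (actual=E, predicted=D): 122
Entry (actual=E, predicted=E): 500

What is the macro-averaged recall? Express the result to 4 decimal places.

Per-class recall (TP/(TP+FN)):
  A: TP=594, FN=201+207+190+218=816 → 594/1410 = 0.42128
  B: TP=1102, FN=51+43+45+58=197 → 1102/1299 = 0.84834
  C: TP=711, FN=27+26+41+25=119 → 711/830 = 0.85663
  D: TP=1356, FN=18+18+19+27=82 → 1356/1438 = 0.94298
  E: TP=500, FN=110+119+108+122=459 → 500/959 = 0.52138
Macro-recall = mean = (0.42128 + 0.84834 + 0.85663 + 0.94298 + 0.52138) / 5 = 0.7181

0.7181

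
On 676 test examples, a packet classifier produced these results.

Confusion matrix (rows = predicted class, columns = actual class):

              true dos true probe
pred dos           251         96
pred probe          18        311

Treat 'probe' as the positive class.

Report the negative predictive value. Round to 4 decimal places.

0.7233

NPV = TN/(TN+FN) = 251/(251+96) = 0.7233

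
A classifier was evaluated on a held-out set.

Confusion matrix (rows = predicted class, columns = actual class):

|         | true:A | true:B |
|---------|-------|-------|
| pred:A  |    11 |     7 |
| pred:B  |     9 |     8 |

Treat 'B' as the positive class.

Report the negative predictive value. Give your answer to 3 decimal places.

0.611

NPV = TN/(TN+FN) = 11/(11+7) = 0.611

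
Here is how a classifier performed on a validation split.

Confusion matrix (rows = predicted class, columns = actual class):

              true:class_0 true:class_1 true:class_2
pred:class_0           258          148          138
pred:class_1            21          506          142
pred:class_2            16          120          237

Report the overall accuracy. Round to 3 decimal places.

0.631

Accuracy = trace / total = (258+506+237=1001) / 1586 = 1001/1586 = 0.631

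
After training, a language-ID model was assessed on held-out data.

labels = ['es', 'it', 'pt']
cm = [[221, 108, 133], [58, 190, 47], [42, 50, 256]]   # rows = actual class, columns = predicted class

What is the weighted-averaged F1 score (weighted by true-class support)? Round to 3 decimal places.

0.599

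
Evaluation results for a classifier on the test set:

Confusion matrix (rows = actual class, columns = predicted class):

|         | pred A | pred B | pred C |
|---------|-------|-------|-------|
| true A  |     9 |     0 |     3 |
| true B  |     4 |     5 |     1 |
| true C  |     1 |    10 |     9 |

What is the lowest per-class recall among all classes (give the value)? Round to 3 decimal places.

0.450

Per-class recall (TP/(TP+FN)):
  A: TP=9, FN=0+3=3 → 9/12 = 0.7500
  B: TP=5, FN=4+1=5 → 5/10 = 0.5000
  C: TP=9, FN=1+10=11 → 9/20 = 0.4500
Lowest is class 'C' with recall = 0.450.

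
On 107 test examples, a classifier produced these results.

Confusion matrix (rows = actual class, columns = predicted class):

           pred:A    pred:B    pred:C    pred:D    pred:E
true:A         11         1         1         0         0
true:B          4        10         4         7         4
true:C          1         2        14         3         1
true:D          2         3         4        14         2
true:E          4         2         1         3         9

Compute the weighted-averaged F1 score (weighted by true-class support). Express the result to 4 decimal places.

0.5309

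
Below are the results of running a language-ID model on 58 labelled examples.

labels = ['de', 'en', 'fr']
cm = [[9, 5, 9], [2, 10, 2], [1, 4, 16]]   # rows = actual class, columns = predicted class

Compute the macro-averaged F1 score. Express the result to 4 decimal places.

0.5957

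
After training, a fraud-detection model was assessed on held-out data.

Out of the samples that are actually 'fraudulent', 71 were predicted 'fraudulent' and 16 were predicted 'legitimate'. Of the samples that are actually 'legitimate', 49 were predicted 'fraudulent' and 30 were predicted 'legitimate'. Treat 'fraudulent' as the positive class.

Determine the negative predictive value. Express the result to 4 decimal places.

0.6522

NPV = TN/(TN+FN) = 30/(30+16) = 0.6522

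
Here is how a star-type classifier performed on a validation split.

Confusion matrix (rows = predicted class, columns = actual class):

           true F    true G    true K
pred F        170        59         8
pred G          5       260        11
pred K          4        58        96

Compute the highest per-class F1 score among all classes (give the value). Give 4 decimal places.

0.8173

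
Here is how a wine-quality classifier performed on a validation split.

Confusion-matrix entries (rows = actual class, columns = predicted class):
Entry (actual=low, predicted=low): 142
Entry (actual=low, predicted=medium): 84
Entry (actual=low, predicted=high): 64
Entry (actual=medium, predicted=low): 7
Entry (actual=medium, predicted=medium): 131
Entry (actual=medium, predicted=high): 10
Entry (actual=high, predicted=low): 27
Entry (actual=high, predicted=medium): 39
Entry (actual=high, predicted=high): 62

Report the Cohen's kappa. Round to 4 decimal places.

Observed agreement pₒ = trace/N = 335/566 = 0.59187
Expected agreement pₑ = Σ (rowᵢ·colᵢ)/N² = (290·176 + 148·254 + 128·136)/566² = 0.33101
κ = (pₒ − pₑ)/(1 − pₑ) = (0.59187 − 0.33101)/(1 − 0.33101) = 0.3899

0.3899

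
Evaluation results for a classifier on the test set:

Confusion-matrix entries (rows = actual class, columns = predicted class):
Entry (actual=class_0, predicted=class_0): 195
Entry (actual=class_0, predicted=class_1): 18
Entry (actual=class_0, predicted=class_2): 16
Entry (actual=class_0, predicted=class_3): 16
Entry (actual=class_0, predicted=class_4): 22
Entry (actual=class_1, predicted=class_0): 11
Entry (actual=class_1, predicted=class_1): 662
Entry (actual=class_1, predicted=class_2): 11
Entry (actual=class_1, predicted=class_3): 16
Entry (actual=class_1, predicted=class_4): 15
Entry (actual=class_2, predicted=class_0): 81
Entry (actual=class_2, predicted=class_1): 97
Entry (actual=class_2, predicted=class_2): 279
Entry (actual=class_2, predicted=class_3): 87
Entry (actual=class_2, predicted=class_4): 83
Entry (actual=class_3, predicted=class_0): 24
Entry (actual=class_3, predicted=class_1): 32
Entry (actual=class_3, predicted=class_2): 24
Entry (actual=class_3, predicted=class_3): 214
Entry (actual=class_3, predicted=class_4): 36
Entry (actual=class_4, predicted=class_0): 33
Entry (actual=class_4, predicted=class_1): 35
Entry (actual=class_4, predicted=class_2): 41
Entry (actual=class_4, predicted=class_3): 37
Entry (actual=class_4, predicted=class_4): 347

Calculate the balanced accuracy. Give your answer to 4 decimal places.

0.6907

Balanced accuracy = mean of per-class recall.
  class_0: recall = 195/267 = 0.73034
  class_1: recall = 662/715 = 0.92587
  class_2: recall = 279/627 = 0.44498
  class_3: recall = 214/330 = 0.64848
  class_4: recall = 347/493 = 0.70385
Mean = (0.73034 + 0.92587 + 0.44498 + 0.64848 + 0.70385) / 5 = 0.6907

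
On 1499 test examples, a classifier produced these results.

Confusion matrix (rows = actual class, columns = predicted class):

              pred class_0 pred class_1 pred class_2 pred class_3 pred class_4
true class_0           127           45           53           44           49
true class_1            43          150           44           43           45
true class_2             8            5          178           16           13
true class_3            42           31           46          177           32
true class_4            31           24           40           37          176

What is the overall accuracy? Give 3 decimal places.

Accuracy = trace / total = (127+150+178+177+176=808) / 1499 = 808/1499 = 0.539

0.539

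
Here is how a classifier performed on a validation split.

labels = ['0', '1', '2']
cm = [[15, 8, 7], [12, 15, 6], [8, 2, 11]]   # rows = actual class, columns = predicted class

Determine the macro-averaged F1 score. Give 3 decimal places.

0.489

Per-class F1 score (2·TP/(2·TP+FP+FN)):
  0: TP=15, FP=12+8=20, FN=8+7=15 → 30/65 = 0.4615
  1: TP=15, FP=8+2=10, FN=12+6=18 → 30/58 = 0.5172
  2: TP=11, FP=7+6=13, FN=8+2=10 → 22/45 = 0.4889
Macro-F1 score = mean = (0.4615 + 0.5172 + 0.4889) / 3 = 0.489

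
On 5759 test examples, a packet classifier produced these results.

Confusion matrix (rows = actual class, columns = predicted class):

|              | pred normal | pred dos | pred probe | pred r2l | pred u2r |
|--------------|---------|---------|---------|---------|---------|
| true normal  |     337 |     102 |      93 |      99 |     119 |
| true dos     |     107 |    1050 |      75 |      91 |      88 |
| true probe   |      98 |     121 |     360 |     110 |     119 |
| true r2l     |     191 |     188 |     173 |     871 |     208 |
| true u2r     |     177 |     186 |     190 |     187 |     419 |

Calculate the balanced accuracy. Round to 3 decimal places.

0.507

Balanced accuracy = mean of per-class recall.
  normal: recall = 337/750 = 0.4493
  dos: recall = 1050/1411 = 0.7442
  probe: recall = 360/808 = 0.4455
  r2l: recall = 871/1631 = 0.5340
  u2r: recall = 419/1159 = 0.3615
Mean = (0.4493 + 0.7442 + 0.4455 + 0.5340 + 0.3615) / 5 = 0.507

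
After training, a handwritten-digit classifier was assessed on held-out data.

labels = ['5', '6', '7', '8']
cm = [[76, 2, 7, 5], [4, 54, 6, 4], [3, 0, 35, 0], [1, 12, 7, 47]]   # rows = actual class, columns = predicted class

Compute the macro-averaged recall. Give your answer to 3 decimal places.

0.815

Per-class recall (TP/(TP+FN)):
  5: TP=76, FN=2+7+5=14 → 76/90 = 0.8444
  6: TP=54, FN=4+6+4=14 → 54/68 = 0.7941
  7: TP=35, FN=3+0+0=3 → 35/38 = 0.9211
  8: TP=47, FN=1+12+7=20 → 47/67 = 0.7015
Macro-recall = mean = (0.8444 + 0.7941 + 0.9211 + 0.7015) / 4 = 0.815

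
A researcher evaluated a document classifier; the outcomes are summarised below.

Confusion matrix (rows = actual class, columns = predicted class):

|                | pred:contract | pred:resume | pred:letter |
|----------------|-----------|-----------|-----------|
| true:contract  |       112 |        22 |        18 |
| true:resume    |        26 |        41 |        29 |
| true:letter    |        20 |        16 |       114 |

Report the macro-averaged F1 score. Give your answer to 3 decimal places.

0.641

Per-class F1 score (2·TP/(2·TP+FP+FN)):
  contract: TP=112, FP=26+20=46, FN=22+18=40 → 224/310 = 0.7226
  resume: TP=41, FP=22+16=38, FN=26+29=55 → 82/175 = 0.4686
  letter: TP=114, FP=18+29=47, FN=20+16=36 → 228/311 = 0.7331
Macro-F1 score = mean = (0.7226 + 0.4686 + 0.7331) / 3 = 0.641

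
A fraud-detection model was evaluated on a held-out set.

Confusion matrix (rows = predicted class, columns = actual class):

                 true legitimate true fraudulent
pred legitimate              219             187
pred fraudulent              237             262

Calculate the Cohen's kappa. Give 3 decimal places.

0.064

Observed agreement pₒ = trace/N = 481/905 = 0.5315
Expected agreement pₑ = Σ (rowᵢ·colᵢ)/N² = (456·406 + 449·499)/905² = 0.4996
κ = (pₒ − pₑ)/(1 − pₑ) = (0.5315 − 0.4996)/(1 − 0.4996) = 0.064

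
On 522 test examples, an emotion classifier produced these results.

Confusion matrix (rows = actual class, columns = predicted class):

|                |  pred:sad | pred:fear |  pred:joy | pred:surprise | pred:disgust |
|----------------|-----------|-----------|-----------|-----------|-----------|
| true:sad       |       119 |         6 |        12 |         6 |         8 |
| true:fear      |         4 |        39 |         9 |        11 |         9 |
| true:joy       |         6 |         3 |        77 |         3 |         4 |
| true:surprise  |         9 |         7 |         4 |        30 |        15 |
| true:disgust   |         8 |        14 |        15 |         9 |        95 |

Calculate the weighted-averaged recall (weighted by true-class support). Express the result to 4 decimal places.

0.6897

Per-class recall (TP/(TP+FN)):
  sad: TP=119, FN=6+12+6+8=32 → 119/151 = 0.78808
  fear: TP=39, FN=4+9+11+9=33 → 39/72 = 0.54167
  joy: TP=77, FN=6+3+3+4=16 → 77/93 = 0.82796
  surprise: TP=30, FN=9+7+4+15=35 → 30/65 = 0.46154
  disgust: TP=95, FN=8+14+15+9=46 → 95/141 = 0.67376
Weighted-recall = Σ (supportᵢ/N)·recallᵢ with N=522: (151/522)·0.78808 + (72/522)·0.54167 + (93/522)·0.82796 + (65/522)·0.46154 + (141/522)·0.67376 = 0.6897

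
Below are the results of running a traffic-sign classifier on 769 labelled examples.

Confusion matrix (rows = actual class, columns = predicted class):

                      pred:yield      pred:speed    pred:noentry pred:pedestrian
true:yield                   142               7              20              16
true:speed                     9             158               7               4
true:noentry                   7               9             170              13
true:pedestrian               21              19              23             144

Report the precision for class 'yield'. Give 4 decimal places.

0.7933

One-vs-rest for 'yield': TP = diagonal; FP = other classes predicted 'yield'; FN = 'yield' predicted as other.
precision = TP/(TP+FP).
yield: TP=142, FP=9+7+21=37 → 142/179 = 0.79330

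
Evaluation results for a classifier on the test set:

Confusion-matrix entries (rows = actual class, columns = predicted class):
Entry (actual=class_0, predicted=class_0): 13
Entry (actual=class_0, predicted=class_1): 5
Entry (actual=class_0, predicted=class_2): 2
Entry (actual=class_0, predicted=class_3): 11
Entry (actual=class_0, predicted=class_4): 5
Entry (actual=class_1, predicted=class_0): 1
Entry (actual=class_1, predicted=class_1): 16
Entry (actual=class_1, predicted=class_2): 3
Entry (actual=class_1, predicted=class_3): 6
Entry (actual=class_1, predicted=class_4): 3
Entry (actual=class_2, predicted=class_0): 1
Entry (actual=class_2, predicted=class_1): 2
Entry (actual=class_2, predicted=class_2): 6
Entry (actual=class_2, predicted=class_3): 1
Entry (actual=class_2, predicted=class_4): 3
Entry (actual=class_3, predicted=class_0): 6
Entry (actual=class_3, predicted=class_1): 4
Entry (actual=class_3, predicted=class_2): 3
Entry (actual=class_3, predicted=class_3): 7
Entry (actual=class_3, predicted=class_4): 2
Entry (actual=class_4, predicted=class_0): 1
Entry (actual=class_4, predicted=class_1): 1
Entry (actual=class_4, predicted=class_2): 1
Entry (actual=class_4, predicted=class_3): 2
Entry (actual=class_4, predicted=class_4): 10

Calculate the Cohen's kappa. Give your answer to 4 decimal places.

0.3091

Observed agreement pₒ = trace/N = 52/115 = 0.45217
Expected agreement pₑ = Σ (rowᵢ·colᵢ)/N² = (36·22 + 29·28 + 13·15 + 22·27 + 15·23)/115² = 0.20703
κ = (pₒ − pₑ)/(1 − pₑ) = (0.45217 − 0.20703)/(1 − 0.20703) = 0.3091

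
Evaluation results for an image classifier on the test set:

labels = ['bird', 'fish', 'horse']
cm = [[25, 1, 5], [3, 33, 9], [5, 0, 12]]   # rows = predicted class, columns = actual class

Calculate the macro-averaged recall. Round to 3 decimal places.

0.730

Per-class recall (TP/(TP+FN)):
  bird: TP=25, FN=3+5=8 → 25/33 = 0.7576
  fish: TP=33, FN=1+0=1 → 33/34 = 0.9706
  horse: TP=12, FN=5+9=14 → 12/26 = 0.4615
Macro-recall = mean = (0.7576 + 0.9706 + 0.4615) / 3 = 0.730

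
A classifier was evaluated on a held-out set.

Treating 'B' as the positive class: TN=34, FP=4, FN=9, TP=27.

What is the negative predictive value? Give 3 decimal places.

NPV = TN/(TN+FN) = 34/(34+9) = 0.791

0.791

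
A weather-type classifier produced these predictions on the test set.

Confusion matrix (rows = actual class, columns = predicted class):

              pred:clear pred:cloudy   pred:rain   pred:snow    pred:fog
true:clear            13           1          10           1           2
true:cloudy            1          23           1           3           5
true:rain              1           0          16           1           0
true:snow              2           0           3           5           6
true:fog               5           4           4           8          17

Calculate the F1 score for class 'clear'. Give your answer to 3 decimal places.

0.531

Take TP from the diagonal, FP from the rest of the 'clear' prediction marginal, FN from the rest of the 'clear' actual marginal.
F1 score = 2·TP/(2·TP+FP+FN).
clear: TP=13, FP=1+1+2+5=9, FN=1+10+1+2=14 → 26/49 = 0.5306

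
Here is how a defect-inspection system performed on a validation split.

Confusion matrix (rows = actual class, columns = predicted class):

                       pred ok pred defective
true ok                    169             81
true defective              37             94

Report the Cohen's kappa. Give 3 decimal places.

Observed agreement pₒ = trace/N = 263/381 = 0.6903
Expected agreement pₑ = Σ (rowᵢ·colᵢ)/N² = (250·206 + 131·175)/381² = 0.5127
κ = (pₒ − pₑ)/(1 − pₑ) = (0.6903 − 0.5127)/(1 − 0.5127) = 0.364

0.364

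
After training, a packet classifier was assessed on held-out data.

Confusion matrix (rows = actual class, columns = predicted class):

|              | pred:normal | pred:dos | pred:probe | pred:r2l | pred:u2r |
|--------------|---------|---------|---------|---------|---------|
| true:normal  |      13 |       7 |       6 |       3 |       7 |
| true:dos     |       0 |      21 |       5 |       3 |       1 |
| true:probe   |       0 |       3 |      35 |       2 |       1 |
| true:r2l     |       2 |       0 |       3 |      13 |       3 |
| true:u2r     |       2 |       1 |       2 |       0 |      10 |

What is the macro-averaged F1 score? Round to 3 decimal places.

0.618

Per-class F1 score (2·TP/(2·TP+FP+FN)):
  normal: TP=13, FP=0+0+2+2=4, FN=7+6+3+7=23 → 26/53 = 0.4906
  dos: TP=21, FP=7+3+0+1=11, FN=0+5+3+1=9 → 42/62 = 0.6774
  probe: TP=35, FP=6+5+3+2=16, FN=0+3+2+1=6 → 70/92 = 0.7609
  r2l: TP=13, FP=3+3+2+0=8, FN=2+0+3+3=8 → 26/42 = 0.6190
  u2r: TP=10, FP=7+1+1+3=12, FN=2+1+2+0=5 → 20/37 = 0.5405
Macro-F1 score = mean = (0.4906 + 0.6774 + 0.7609 + 0.6190 + 0.5405) / 5 = 0.618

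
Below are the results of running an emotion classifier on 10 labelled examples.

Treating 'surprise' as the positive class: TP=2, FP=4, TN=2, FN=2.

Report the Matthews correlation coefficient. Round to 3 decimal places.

MCC = (TP·TN − FP·FN) / √((TP+FP)(TP+FN)(TN+FP)(TN+FN))
Numerator = 2·2 − 4·2 = -4
Denominator = √(6·4·6·4) = √576 = 24.0000
MCC = -4 / 24.0000 = -0.167

-0.167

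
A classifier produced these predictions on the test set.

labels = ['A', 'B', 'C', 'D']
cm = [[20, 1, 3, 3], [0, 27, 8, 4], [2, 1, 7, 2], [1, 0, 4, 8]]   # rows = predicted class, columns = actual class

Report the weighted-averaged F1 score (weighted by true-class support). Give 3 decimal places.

0.654

Per-class F1 score (2·TP/(2·TP+FP+FN)):
  A: TP=20, FP=1+3+3=7, FN=0+2+1=3 → 40/50 = 0.8000
  B: TP=27, FP=0+8+4=12, FN=1+1+0=2 → 54/68 = 0.7941
  C: TP=7, FP=2+1+2=5, FN=3+8+4=15 → 14/34 = 0.4118
  D: TP=8, FP=1+0+4=5, FN=3+4+2=9 → 16/30 = 0.5333
Weighted-F1 score = Σ (supportᵢ/N)·F1 scoreᵢ with N=91: (23/91)·0.8000 + (29/91)·0.7941 + (22/91)·0.4118 + (17/91)·0.5333 = 0.654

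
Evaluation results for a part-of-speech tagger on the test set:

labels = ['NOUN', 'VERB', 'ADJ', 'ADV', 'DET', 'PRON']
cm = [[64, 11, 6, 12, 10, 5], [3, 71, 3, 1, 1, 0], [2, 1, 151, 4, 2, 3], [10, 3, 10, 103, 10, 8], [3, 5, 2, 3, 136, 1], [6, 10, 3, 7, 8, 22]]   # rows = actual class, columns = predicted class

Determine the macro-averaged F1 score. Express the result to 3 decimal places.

0.735

Per-class F1 score (2·TP/(2·TP+FP+FN)):
  NOUN: TP=64, FP=3+2+10+3+6=24, FN=11+6+12+10+5=44 → 128/196 = 0.6531
  VERB: TP=71, FP=11+1+3+5+10=30, FN=3+3+1+1+0=8 → 142/180 = 0.7889
  ADJ: TP=151, FP=6+3+10+2+3=24, FN=2+1+4+2+3=12 → 302/338 = 0.8935
  ADV: TP=103, FP=12+1+4+3+7=27, FN=10+3+10+10+8=41 → 206/274 = 0.7518
  DET: TP=136, FP=10+1+2+10+8=31, FN=3+5+2+3+1=14 → 272/317 = 0.8580
  PRON: TP=22, FP=5+0+3+8+1=17, FN=6+10+3+7+8=34 → 44/95 = 0.4632
Macro-F1 score = mean = (0.6531 + 0.7889 + 0.8935 + 0.7518 + 0.8580 + 0.4632) / 6 = 0.735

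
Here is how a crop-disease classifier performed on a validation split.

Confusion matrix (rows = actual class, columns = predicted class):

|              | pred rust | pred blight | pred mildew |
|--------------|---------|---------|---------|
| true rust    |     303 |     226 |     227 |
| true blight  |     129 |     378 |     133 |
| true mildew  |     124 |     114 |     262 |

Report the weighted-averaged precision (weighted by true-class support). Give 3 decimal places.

Per-class precision (TP/(TP+FP)):
  rust: TP=303, FP=129+124=253 → 303/556 = 0.5450
  blight: TP=378, FP=226+114=340 → 378/718 = 0.5265
  mildew: TP=262, FP=227+133=360 → 262/622 = 0.4212
Weighted-precision = Σ (supportᵢ/N)·precisionᵢ with N=1896: (756/1896)·0.5450 + (640/1896)·0.5265 + (500/1896)·0.4212 = 0.506

0.506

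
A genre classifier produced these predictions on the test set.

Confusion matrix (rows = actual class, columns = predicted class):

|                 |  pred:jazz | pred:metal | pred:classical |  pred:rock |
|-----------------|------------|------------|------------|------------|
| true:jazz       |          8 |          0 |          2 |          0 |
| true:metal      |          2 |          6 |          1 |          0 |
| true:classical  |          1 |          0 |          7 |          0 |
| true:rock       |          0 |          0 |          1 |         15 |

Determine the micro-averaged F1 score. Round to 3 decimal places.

Micro-averaging pools counts across classes: ΣTP=36, ΣFP=7, ΣFN=7.
Micro-F1 score = 2·TP/(2·TP+FP+FN) on pooled counts = 0.837 (equals overall accuracy in single-label multiclass).

0.837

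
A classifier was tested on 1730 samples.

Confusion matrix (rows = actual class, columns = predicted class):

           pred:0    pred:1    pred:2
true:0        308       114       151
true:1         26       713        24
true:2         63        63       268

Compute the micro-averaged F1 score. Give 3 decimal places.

Micro-averaging pools counts across classes: ΣTP=1289, ΣFP=441, ΣFN=441.
Micro-F1 score = 2·TP/(2·TP+FP+FN) on pooled counts = 0.745 (equals overall accuracy in single-label multiclass).

0.745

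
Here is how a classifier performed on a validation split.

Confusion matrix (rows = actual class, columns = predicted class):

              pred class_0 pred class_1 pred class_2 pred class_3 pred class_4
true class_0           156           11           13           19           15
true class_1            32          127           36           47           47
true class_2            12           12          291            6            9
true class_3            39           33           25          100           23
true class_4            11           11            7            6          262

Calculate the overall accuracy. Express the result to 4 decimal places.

0.6933

Accuracy = trace / total = (156+127+291+100+262=936) / 1350 = 936/1350 = 0.6933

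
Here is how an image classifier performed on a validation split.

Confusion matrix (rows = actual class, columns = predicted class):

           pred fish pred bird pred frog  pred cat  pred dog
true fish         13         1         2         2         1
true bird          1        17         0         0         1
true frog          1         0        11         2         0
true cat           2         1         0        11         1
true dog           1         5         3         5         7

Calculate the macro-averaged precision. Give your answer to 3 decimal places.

Per-class precision (TP/(TP+FP)):
  fish: TP=13, FP=1+1+2+1=5 → 13/18 = 0.7222
  bird: TP=17, FP=1+0+1+5=7 → 17/24 = 0.7083
  frog: TP=11, FP=2+0+0+3=5 → 11/16 = 0.6875
  cat: TP=11, FP=2+0+2+5=9 → 11/20 = 0.5500
  dog: TP=7, FP=1+1+0+1=3 → 7/10 = 0.7000
Macro-precision = mean = (0.7222 + 0.7083 + 0.6875 + 0.5500 + 0.7000) / 5 = 0.674

0.674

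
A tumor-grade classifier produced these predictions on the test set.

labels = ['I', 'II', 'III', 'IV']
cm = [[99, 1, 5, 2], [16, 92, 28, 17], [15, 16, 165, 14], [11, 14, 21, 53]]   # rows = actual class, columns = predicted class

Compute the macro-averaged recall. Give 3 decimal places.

Per-class recall (TP/(TP+FN)):
  I: TP=99, FN=1+5+2=8 → 99/107 = 0.9252
  II: TP=92, FN=16+28+17=61 → 92/153 = 0.6013
  III: TP=165, FN=15+16+14=45 → 165/210 = 0.7857
  IV: TP=53, FN=11+14+21=46 → 53/99 = 0.5354
Macro-recall = mean = (0.9252 + 0.6013 + 0.7857 + 0.5354) / 4 = 0.712

0.712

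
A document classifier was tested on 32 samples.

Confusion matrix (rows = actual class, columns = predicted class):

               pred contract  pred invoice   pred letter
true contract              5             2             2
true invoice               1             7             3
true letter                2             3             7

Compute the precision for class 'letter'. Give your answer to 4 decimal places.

Take TP from the diagonal, FP from the rest of the 'letter' prediction marginal, FN from the rest of the 'letter' actual marginal.
precision = TP/(TP+FP).
letter: TP=7, FP=2+3=5 → 7/12 = 0.58333

0.5833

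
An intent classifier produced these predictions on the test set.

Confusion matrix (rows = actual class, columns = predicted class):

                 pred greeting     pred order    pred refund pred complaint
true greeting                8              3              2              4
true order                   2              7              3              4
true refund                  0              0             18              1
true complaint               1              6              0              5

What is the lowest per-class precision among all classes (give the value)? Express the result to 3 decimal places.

Per-class precision (TP/(TP+FP)):
  greeting: TP=8, FP=2+0+1=3 → 8/11 = 0.7273
  order: TP=7, FP=3+0+6=9 → 7/16 = 0.4375
  refund: TP=18, FP=2+3+0=5 → 18/23 = 0.7826
  complaint: TP=5, FP=4+4+1=9 → 5/14 = 0.3571
Lowest is class 'complaint' with precision = 0.357.

0.357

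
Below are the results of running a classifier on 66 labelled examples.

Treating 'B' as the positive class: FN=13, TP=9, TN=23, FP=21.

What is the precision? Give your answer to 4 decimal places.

Precision = TP/(TP+FP) = 9/(9+21) = 9/30 = 0.3000

0.3000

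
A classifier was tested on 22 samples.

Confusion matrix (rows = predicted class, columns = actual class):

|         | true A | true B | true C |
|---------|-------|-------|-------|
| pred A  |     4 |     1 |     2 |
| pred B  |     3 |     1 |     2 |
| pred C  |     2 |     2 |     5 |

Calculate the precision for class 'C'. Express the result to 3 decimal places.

0.556

One-vs-rest for 'C': TP = diagonal; FP = other classes predicted 'C'; FN = 'C' predicted as other.
precision = TP/(TP+FP).
C: TP=5, FP=2+2=4 → 5/9 = 0.5556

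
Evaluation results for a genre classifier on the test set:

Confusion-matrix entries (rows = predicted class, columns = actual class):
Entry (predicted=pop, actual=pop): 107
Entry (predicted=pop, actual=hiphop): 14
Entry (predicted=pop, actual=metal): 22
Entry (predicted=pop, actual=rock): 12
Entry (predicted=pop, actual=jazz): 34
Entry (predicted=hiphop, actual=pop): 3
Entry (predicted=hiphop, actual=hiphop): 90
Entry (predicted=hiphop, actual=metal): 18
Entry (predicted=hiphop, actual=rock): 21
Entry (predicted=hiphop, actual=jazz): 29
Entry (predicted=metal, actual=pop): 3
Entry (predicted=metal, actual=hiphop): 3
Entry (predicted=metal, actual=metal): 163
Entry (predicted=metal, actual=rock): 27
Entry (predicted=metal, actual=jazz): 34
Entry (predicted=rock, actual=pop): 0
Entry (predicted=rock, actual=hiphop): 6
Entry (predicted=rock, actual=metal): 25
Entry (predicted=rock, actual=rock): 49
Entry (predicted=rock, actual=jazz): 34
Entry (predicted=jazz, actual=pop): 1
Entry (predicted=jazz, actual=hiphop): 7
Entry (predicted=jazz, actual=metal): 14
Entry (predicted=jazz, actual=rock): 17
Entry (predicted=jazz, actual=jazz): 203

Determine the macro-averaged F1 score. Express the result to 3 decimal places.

0.630

Per-class F1 score (2·TP/(2·TP+FP+FN)):
  pop: TP=107, FP=14+22+12+34=82, FN=3+3+0+1=7 → 214/303 = 0.7063
  hiphop: TP=90, FP=3+18+21+29=71, FN=14+3+6+7=30 → 180/281 = 0.6406
  metal: TP=163, FP=3+3+27+34=67, FN=22+18+25+14=79 → 326/472 = 0.6907
  rock: TP=49, FP=0+6+25+34=65, FN=12+21+27+17=77 → 98/240 = 0.4083
  jazz: TP=203, FP=1+7+14+17=39, FN=34+29+34+34=131 → 406/576 = 0.7049
Macro-F1 score = mean = (0.7063 + 0.6406 + 0.6907 + 0.4083 + 0.7049) / 5 = 0.630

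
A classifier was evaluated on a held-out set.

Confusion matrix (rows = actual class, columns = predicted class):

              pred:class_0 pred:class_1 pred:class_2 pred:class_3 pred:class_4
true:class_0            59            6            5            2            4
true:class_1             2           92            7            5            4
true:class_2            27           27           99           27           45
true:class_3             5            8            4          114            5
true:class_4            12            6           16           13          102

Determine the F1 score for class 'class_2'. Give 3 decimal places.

0.556

F1 score = 2·TP/(2·TP+FP+FN).
class_2: TP=99, FP=5+7+4+16=32, FN=27+27+27+45=126 → 198/356 = 0.5562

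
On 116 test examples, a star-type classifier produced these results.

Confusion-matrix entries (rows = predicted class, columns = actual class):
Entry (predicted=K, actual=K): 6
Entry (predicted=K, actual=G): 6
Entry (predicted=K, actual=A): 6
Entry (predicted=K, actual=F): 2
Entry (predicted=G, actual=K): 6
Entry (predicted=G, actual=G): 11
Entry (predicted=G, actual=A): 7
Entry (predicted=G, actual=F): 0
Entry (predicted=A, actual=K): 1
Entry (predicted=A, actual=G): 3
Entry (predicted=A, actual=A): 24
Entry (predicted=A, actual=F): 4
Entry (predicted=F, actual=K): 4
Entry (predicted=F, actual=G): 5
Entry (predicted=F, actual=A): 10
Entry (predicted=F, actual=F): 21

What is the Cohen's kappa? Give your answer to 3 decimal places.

0.369

Observed agreement pₒ = trace/N = 62/116 = 0.5345
Expected agreement pₑ = Σ (rowᵢ·colᵢ)/N² = (17·20 + 25·24 + 47·32 + 27·40)/116² = 0.2619
κ = (pₒ − pₑ)/(1 − pₑ) = (0.5345 − 0.2619)/(1 − 0.2619) = 0.369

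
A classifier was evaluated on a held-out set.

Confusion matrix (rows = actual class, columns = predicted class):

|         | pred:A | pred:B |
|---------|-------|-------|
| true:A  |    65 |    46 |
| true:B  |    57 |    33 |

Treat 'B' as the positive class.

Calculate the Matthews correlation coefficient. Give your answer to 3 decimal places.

-0.049

MCC = (TP·TN − FP·FN) / √((TP+FP)(TP+FN)(TN+FP)(TN+FN))
Numerator = 33·65 − 46·57 = -477
Denominator = √(79·90·111·122) = √96283620 = 9812.4217
MCC = -477 / 9812.4217 = -0.049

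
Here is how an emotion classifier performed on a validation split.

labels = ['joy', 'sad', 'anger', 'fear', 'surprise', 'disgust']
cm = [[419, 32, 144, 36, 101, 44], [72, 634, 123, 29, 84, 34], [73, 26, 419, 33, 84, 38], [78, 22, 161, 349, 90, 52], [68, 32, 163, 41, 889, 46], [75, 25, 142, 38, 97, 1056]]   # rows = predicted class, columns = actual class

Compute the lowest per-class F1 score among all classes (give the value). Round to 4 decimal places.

0.4592

Per-class F1 score (2·TP/(2·TP+FP+FN)):
  joy: TP=419, FP=32+144+36+101+44=357, FN=72+73+78+68+75=366 → 838/1561 = 0.53684
  sad: TP=634, FP=72+123+29+84+34=342, FN=32+26+22+32+25=137 → 1268/1747 = 0.72582
  anger: TP=419, FP=73+26+33+84+38=254, FN=144+123+161+163+142=733 → 838/1825 = 0.45918
  fear: TP=349, FP=78+22+161+90+52=403, FN=36+29+33+41+38=177 → 698/1278 = 0.54617
  surprise: TP=889, FP=68+32+163+41+46=350, FN=101+84+84+90+97=456 → 1778/2584 = 0.68808
  disgust: TP=1056, FP=75+25+142+38+97=377, FN=44+34+38+52+46=214 → 2112/2703 = 0.78135
Lowest is class 'anger' with F1 score = 0.4592.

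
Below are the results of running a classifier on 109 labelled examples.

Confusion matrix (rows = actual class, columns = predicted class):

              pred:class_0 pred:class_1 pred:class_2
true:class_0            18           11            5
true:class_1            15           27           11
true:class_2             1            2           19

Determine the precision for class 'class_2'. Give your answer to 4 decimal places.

Treat 'class_2' as positive and all other classes as negative.
precision = TP/(TP+FP).
class_2: TP=19, FP=5+11=16 → 19/35 = 0.54286

0.5429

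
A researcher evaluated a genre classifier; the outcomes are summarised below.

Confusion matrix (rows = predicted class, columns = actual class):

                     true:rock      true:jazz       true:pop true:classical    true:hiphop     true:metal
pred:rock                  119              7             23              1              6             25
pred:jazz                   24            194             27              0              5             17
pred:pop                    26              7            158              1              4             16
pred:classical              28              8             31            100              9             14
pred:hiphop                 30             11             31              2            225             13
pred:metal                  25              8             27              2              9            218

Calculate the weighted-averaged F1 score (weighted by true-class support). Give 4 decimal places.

Per-class F1 score (2·TP/(2·TP+FP+FN)):
  rock: TP=119, FP=7+23+1+6+25=62, FN=24+26+28+30+25=133 → 238/433 = 0.54965
  jazz: TP=194, FP=24+27+0+5+17=73, FN=7+7+8+11+8=41 → 388/502 = 0.77291
  pop: TP=158, FP=26+7+1+4+16=54, FN=23+27+31+31+27=139 → 316/509 = 0.62083
  classical: TP=100, FP=28+8+31+9+14=90, FN=1+0+1+2+2=6 → 200/296 = 0.67568
  hiphop: TP=225, FP=30+11+31+2+13=87, FN=6+5+4+9+9=33 → 450/570 = 0.78947
  metal: TP=218, FP=25+8+27+2+9=71, FN=25+17+16+14+13=85 → 436/592 = 0.73649
Weighted-F1 score = Σ (supportᵢ/N)·F1 scoreᵢ with N=1451: (252/1451)·0.54965 + (235/1451)·0.77291 + (297/1451)·0.62083 + (106/1451)·0.67568 + (258/1451)·0.78947 + (303/1451)·0.73649 = 0.6912

0.6912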